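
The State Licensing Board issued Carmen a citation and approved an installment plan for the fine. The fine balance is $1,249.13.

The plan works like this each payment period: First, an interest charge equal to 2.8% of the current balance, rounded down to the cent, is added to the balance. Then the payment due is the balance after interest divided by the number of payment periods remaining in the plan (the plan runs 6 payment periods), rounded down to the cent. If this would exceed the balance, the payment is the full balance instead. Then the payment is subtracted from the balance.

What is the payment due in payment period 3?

$226.17

Payment period 1: $1,249.13 +$34.97 interest = $1,284.10; pay $214.01 → $1,070.09
Payment period 2: $1,070.09 +$29.96 interest = $1,100.05; pay $220.01 → $880.04
Payment period 3: $880.04 +$24.64 interest = $904.68; pay $226.17 → $678.51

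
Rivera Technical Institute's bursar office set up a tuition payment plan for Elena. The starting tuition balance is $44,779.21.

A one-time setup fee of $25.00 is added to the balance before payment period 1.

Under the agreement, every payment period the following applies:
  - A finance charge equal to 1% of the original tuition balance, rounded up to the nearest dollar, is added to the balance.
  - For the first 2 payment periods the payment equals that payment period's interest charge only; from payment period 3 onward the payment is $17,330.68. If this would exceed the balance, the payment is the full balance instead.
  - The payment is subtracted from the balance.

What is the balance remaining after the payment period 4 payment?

$11,038.85

# | Opening | Interest | Payment | End bal
1 | $44,804.21 | $448.00 | $448.00 | $44,804.21
2 | $44,804.21 | $448.00 | $448.00 | $44,804.21
3 | $44,804.21 | $448.00 | $17,330.68 | $27,921.53
4 | $27,921.53 | $448.00 | $17,330.68 | $11,038.85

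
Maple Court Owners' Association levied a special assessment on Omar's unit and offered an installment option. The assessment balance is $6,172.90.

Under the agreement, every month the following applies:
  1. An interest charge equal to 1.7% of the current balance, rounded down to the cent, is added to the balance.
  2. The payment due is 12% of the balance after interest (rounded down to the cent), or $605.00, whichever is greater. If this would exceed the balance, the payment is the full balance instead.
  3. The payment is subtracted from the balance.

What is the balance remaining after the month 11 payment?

$0.00

Month 1: $6,172.90 +$104.93 interest = $6,277.83; pay $753.33 → $5,524.50
Month 2: $5,524.50 +$93.91 interest = $5,618.41; pay $674.20 → $4,944.21
Month 3: $4,944.21 +$84.05 interest = $5,028.26; pay $605.00 → $4,423.26
Month 4: $4,423.26 +$75.19 interest = $4,498.45; pay $605.00 → $3,893.45
Month 5: $3,893.45 +$66.18 interest = $3,959.63; pay $605.00 → $3,354.63
Month 6: $3,354.63 +$57.02 interest = $3,411.65; pay $605.00 → $2,806.65
Month 7: $2,806.65 +$47.71 interest = $2,854.36; pay $605.00 → $2,249.36
Month 8: $2,249.36 +$38.23 interest = $2,287.59; pay $605.00 → $1,682.59
Month 9: $1,682.59 +$28.60 interest = $1,711.19; pay $605.00 → $1,106.19
Month 10: $1,106.19 +$18.80 interest = $1,124.99; pay $605.00 → $519.99
Month 11: $519.99 +$8.83 interest = $528.82; pay $528.82 → $0.00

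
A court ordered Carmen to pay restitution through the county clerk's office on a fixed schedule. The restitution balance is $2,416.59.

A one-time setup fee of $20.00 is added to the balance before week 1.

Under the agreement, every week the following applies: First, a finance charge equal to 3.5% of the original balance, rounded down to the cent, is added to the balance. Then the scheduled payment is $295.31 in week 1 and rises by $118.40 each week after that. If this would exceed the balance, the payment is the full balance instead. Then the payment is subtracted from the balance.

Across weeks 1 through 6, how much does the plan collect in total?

$2,944.07

Week 1: $2,436.59 +$84.58 interest = $2,521.17; pay $295.31 → $2,225.86
Week 2: $2,225.86 +$84.58 interest = $2,310.44; pay $413.71 → $1,896.73
Week 3: $1,896.73 +$84.58 interest = $1,981.31; pay $532.11 → $1,449.20
Week 4: $1,449.20 +$84.58 interest = $1,533.78; pay $650.51 → $883.27
Week 5: $883.27 +$84.58 interest = $967.85; pay $768.91 → $198.94
Week 6: $198.94 +$84.58 interest = $283.52; pay $283.52 → $0.00
Total paid: $2,944.07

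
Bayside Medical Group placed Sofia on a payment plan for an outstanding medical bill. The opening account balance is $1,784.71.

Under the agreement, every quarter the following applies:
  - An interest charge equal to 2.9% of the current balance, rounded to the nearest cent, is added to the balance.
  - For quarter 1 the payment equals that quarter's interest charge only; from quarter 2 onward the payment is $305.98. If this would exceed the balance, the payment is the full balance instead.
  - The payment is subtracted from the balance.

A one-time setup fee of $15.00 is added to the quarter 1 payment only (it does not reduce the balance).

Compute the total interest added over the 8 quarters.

$251.53

Quarter 1: opening $1,784.71; interest $51.76 → $1,836.47; payment $51.76 (+ $15.00 fee); balance $1,784.71
Quarter 2: opening $1,784.71; interest $51.76 → $1,836.47; payment $305.98; balance $1,530.49
Quarter 3: opening $1,530.49; interest $44.38 → $1,574.87; payment $305.98; balance $1,268.89
Quarter 4: opening $1,268.89; interest $36.80 → $1,305.69; payment $305.98; balance $999.71
Quarter 5: opening $999.71; interest $28.99 → $1,028.70; payment $305.98; balance $722.72
Quarter 6: opening $722.72; interest $20.96 → $743.68; payment $305.98; balance $437.70
Quarter 7: opening $437.70; interest $12.69 → $450.39; payment $305.98; balance $144.41
Quarter 8: opening $144.41; interest $4.19 → $148.60; payment $148.60; balance $0.00
Total interest: $51.76 + $51.76 + $44.38 + $36.80 + $28.99 + $20.96 + $12.69 + $4.19 = $251.53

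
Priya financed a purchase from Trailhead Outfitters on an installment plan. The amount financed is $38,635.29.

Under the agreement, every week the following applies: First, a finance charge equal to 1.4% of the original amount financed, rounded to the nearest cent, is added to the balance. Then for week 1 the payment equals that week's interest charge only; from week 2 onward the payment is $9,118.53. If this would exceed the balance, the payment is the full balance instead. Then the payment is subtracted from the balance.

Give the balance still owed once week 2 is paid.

# | Opening | Interest | Payment | End bal
1 | $38,635.29 | $540.89 | $540.89 | $38,635.29
2 | $38,635.29 | $540.89 | $9,118.53 | $30,057.65

$30,057.65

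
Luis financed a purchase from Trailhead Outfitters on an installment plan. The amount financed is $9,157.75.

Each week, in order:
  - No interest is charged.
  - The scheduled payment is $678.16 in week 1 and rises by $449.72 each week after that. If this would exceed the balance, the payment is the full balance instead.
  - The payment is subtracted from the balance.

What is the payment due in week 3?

Week 1: opening $9,157.75; payment $678.16; balance $8,479.59
Week 2: opening $8,479.59; payment $1,127.88; balance $7,351.71
Week 3: opening $7,351.71; payment $1,577.60; balance $5,774.11

$1,577.60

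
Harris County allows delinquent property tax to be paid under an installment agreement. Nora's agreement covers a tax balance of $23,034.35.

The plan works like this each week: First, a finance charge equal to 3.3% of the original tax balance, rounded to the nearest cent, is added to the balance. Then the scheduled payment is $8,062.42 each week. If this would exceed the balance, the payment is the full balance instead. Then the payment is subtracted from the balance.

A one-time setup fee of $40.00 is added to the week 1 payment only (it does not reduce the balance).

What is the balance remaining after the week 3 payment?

Week 1: $23,034.35 +$760.13 interest = $23,794.48; pay $8,062.42 (+ $40.00 fee) → $15,732.06
Week 2: $15,732.06 +$760.13 interest = $16,492.19; pay $8,062.42 → $8,429.77
Week 3: $8,429.77 +$760.13 interest = $9,189.90; pay $8,062.42 → $1,127.48

$1,127.48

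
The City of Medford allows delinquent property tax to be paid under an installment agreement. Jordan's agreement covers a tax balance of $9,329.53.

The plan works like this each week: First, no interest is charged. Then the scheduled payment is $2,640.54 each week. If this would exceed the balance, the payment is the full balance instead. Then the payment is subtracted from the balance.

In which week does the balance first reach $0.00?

# | Opening | Payment | End bal
1 | $9,329.53 | $2,640.54 | $6,688.99
2 | $6,688.99 | $2,640.54 | $4,048.45
3 | $4,048.45 | $2,640.54 | $1,407.91
4 | $1,407.91 | $1,407.91 | $0.00
Balance reaches $0.00 in week 4.

4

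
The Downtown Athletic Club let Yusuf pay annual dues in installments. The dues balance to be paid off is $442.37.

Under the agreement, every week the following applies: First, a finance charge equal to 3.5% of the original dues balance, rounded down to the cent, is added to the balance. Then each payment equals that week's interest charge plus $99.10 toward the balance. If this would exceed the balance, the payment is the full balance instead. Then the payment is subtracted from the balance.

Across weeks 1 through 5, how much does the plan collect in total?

$519.77

# | Opening | Interest | Payment | End bal
1 | $442.37 | $15.48 | $114.58 | $343.27
2 | $343.27 | $15.48 | $114.58 | $244.17
3 | $244.17 | $15.48 | $114.58 | $145.07
4 | $145.07 | $15.48 | $114.58 | $45.97
5 | $45.97 | $15.48 | $61.45 | $0.00
Total paid: $519.77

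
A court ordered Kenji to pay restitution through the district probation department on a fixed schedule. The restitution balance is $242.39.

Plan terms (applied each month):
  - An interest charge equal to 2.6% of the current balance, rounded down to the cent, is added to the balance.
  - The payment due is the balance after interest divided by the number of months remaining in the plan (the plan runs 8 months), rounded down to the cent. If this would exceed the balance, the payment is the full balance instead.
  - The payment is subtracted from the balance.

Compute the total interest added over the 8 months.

# | Opening | Interest | Payment | End bal
1 | $242.39 | $6.30 | $31.08 | $217.61
2 | $217.61 | $5.65 | $31.89 | $191.37
3 | $191.37 | $4.97 | $32.72 | $163.62
4 | $163.62 | $4.25 | $33.57 | $134.30
5 | $134.30 | $3.49 | $34.44 | $103.35
6 | $103.35 | $2.68 | $35.34 | $70.69
7 | $70.69 | $1.83 | $36.26 | $36.26
8 | $36.26 | $0.94 | $37.20 | $0.00
Total interest: $6.30 + $5.65 + $4.97 + $4.25 + $3.49 + $2.68 + $1.83 + $0.94 = $30.11

$30.11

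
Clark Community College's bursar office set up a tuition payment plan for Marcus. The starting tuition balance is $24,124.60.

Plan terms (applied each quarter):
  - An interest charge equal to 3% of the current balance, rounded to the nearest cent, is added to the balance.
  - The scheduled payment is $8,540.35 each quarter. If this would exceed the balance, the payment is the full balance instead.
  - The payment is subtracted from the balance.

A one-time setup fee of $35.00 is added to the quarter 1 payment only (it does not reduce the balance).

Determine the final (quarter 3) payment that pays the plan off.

$8,504.59

Quarter 1: opening $24,124.60; interest $723.74 → $24,848.34; payment $8,540.35 (+ $35.00 fee); balance $16,307.99
Quarter 2: opening $16,307.99; interest $489.24 → $16,797.23; payment $8,540.35; balance $8,256.88
Quarter 3: opening $8,256.88; interest $247.71 → $8,504.59; payment $8,504.59; balance $0.00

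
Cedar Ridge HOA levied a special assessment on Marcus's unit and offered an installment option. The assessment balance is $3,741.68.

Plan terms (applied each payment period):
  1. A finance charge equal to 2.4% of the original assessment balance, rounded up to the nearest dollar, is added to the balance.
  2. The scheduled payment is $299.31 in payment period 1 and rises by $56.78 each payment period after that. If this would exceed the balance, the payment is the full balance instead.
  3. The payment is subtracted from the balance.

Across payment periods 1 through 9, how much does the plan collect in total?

$4,551.68

# | Opening | Interest | Payment | End bal
1 | $3,741.68 | $90.00 | $299.31 | $3,532.37
2 | $3,532.37 | $90.00 | $356.09 | $3,266.28
3 | $3,266.28 | $90.00 | $412.87 | $2,943.41
4 | $2,943.41 | $90.00 | $469.65 | $2,563.76
5 | $2,563.76 | $90.00 | $526.43 | $2,127.33
6 | $2,127.33 | $90.00 | $583.21 | $1,634.12
7 | $1,634.12 | $90.00 | $639.99 | $1,084.13
8 | $1,084.13 | $90.00 | $696.77 | $477.36
9 | $477.36 | $90.00 | $567.36 | $0.00
Total paid: $4,551.68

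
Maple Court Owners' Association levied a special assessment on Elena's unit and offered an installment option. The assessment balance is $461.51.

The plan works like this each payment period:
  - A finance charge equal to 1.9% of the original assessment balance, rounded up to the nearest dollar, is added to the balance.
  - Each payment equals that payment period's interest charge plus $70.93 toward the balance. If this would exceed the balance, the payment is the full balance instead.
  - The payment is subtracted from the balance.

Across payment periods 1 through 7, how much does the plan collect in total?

$524.51

Payment period 1: $461.51 +$9.00 interest = $470.51; pay $79.93 → $390.58
Payment period 2: $390.58 +$9.00 interest = $399.58; pay $79.93 → $319.65
Payment period 3: $319.65 +$9.00 interest = $328.65; pay $79.93 → $248.72
Payment period 4: $248.72 +$9.00 interest = $257.72; pay $79.93 → $177.79
Payment period 5: $177.79 +$9.00 interest = $186.79; pay $79.93 → $106.86
Payment period 6: $106.86 +$9.00 interest = $115.86; pay $79.93 → $35.93
Payment period 7: $35.93 +$9.00 interest = $44.93; pay $44.93 → $0.00
Total paid: $524.51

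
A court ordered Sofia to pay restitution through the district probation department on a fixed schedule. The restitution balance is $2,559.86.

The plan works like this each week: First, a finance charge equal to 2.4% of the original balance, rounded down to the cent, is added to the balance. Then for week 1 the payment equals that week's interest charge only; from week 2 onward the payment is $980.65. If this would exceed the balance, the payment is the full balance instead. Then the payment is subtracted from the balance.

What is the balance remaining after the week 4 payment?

$0.00

Week 1: $2,559.86 +$61.43 interest = $2,621.29; pay $61.43 → $2,559.86
Week 2: $2,559.86 +$61.43 interest = $2,621.29; pay $980.65 → $1,640.64
Week 3: $1,640.64 +$61.43 interest = $1,702.07; pay $980.65 → $721.42
Week 4: $721.42 +$61.43 interest = $782.85; pay $782.85 → $0.00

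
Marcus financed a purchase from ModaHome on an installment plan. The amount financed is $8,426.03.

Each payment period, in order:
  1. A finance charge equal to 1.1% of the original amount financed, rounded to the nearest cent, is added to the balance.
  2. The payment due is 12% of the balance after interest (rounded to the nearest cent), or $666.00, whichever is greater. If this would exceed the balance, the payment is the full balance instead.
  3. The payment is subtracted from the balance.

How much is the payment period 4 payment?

$726.16

Payment period 1: opening $8,426.03; interest $92.69 → $8,518.72; payment $1,022.25; balance $7,496.47
Payment period 2: opening $7,496.47; interest $92.69 → $7,589.16; payment $910.70; balance $6,678.46
Payment period 3: opening $6,678.46; interest $92.69 → $6,771.15; payment $812.54; balance $5,958.61
Payment period 4: opening $5,958.61; interest $92.69 → $6,051.30; payment $726.16; balance $5,325.14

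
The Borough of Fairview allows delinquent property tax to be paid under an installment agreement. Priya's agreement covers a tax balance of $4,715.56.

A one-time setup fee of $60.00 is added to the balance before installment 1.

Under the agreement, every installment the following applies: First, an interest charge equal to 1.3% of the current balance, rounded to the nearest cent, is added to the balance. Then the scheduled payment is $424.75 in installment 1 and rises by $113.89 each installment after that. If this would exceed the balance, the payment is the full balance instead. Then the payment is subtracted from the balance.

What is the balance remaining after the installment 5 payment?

Installment 1: opening $4,775.56; interest $62.08 → $4,837.64; payment $424.75; balance $4,412.89
Installment 2: opening $4,412.89; interest $57.37 → $4,470.26; payment $538.64; balance $3,931.62
Installment 3: opening $3,931.62; interest $51.11 → $3,982.73; payment $652.53; balance $3,330.20
Installment 4: opening $3,330.20; interest $43.29 → $3,373.49; payment $766.42; balance $2,607.07
Installment 5: opening $2,607.07; interest $33.89 → $2,640.96; payment $880.31; balance $1,760.65

$1,760.65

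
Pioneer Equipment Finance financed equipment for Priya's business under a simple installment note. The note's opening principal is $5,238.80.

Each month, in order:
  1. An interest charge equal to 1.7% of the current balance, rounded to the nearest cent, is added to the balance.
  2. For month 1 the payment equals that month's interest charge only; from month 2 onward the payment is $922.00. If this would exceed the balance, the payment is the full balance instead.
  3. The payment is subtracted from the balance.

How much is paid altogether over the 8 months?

$5,645.35

Month 1: $5,238.80 +$89.06 interest = $5,327.86; pay $89.06 → $5,238.80
Month 2: $5,238.80 +$89.06 interest = $5,327.86; pay $922.00 → $4,405.86
Month 3: $4,405.86 +$74.90 interest = $4,480.76; pay $922.00 → $3,558.76
Month 4: $3,558.76 +$60.50 interest = $3,619.26; pay $922.00 → $2,697.26
Month 5: $2,697.26 +$45.85 interest = $2,743.11; pay $922.00 → $1,821.11
Month 6: $1,821.11 +$30.96 interest = $1,852.07; pay $922.00 → $930.07
Month 7: $930.07 +$15.81 interest = $945.88; pay $922.00 → $23.88
Month 8: $23.88 +$0.41 interest = $24.29; pay $24.29 → $0.00
Total paid: $5,645.35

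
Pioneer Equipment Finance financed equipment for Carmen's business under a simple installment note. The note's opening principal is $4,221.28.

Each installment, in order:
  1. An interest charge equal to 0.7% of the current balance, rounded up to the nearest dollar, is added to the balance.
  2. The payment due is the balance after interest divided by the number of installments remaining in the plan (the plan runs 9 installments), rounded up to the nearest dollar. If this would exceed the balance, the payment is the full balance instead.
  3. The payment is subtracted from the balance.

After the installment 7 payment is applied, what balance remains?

$984.28

Installment 1: $4,221.28 +$30.00 interest = $4,251.28; pay $473.00 → $3,778.28
Installment 2: $3,778.28 +$27.00 interest = $3,805.28; pay $476.00 → $3,329.28
Installment 3: $3,329.28 +$24.00 interest = $3,353.28; pay $480.00 → $2,873.28
Installment 4: $2,873.28 +$21.00 interest = $2,894.28; pay $483.00 → $2,411.28
Installment 5: $2,411.28 +$17.00 interest = $2,428.28; pay $486.00 → $1,942.28
Installment 6: $1,942.28 +$14.00 interest = $1,956.28; pay $490.00 → $1,466.28
Installment 7: $1,466.28 +$11.00 interest = $1,477.28; pay $493.00 → $984.28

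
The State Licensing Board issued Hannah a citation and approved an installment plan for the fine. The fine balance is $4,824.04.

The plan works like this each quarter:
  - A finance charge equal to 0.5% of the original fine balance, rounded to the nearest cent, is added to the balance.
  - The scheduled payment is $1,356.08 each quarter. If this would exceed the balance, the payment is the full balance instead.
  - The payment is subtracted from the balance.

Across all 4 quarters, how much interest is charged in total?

Quarter 1: opening $4,824.04; interest $24.12 → $4,848.16; payment $1,356.08; balance $3,492.08
Quarter 2: opening $3,492.08; interest $24.12 → $3,516.20; payment $1,356.08; balance $2,160.12
Quarter 3: opening $2,160.12; interest $24.12 → $2,184.24; payment $1,356.08; balance $828.16
Quarter 4: opening $828.16; interest $24.12 → $852.28; payment $852.28; balance $0.00
Total interest: $24.12 + $24.12 + $24.12 + $24.12 = $96.48

$96.48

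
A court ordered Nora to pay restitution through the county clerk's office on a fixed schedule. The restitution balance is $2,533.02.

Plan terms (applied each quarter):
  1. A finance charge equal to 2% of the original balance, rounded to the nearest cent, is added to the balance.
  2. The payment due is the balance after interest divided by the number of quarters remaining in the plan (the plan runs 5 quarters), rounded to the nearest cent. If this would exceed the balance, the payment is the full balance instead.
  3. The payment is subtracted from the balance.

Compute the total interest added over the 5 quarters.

$253.30

# | Opening | Interest | Payment | End bal
1 | $2,533.02 | $50.66 | $516.74 | $2,066.94
2 | $2,066.94 | $50.66 | $529.40 | $1,588.20
3 | $1,588.20 | $50.66 | $546.29 | $1,092.57
4 | $1,092.57 | $50.66 | $571.62 | $571.61
5 | $571.61 | $50.66 | $622.27 | $0.00
Total interest: $50.66 + $50.66 + $50.66 + $50.66 + $50.66 = $253.30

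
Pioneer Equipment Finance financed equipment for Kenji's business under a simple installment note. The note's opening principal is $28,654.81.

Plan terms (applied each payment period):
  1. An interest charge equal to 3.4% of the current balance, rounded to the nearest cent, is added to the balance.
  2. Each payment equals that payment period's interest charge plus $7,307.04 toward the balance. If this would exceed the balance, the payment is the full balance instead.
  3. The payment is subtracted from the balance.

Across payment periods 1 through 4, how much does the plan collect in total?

# | Opening | Interest | Payment | End bal
1 | $28,654.81 | $974.26 | $8,281.30 | $21,347.77
2 | $21,347.77 | $725.82 | $8,032.86 | $14,040.73
3 | $14,040.73 | $477.38 | $7,784.42 | $6,733.69
4 | $6,733.69 | $228.95 | $6,962.64 | $0.00
Total paid: $31,061.22

$31,061.22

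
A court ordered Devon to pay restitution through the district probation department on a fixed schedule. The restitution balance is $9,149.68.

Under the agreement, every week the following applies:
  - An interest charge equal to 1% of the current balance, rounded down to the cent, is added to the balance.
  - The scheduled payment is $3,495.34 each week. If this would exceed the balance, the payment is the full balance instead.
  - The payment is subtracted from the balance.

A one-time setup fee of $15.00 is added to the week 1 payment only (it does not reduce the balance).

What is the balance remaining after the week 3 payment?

$0.00

Week 1: opening $9,149.68; interest $91.49 → $9,241.17; payment $3,495.34 (+ $15.00 fee); balance $5,745.83
Week 2: opening $5,745.83; interest $57.45 → $5,803.28; payment $3,495.34; balance $2,307.94
Week 3: opening $2,307.94; interest $23.07 → $2,331.01; payment $2,331.01; balance $0.00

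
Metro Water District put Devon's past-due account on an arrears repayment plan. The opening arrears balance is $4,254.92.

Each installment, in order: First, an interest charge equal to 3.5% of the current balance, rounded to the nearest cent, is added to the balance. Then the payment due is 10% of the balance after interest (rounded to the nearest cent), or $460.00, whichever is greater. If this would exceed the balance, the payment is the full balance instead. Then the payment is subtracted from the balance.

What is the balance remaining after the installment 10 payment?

Installment 1: opening $4,254.92; interest $148.92 → $4,403.84; payment $460.00; balance $3,943.84
Installment 2: opening $3,943.84; interest $138.03 → $4,081.87; payment $460.00; balance $3,621.87
Installment 3: opening $3,621.87; interest $126.77 → $3,748.64; payment $460.00; balance $3,288.64
Installment 4: opening $3,288.64; interest $115.10 → $3,403.74; payment $460.00; balance $2,943.74
Installment 5: opening $2,943.74; interest $103.03 → $3,046.77; payment $460.00; balance $2,586.77
Installment 6: opening $2,586.77; interest $90.54 → $2,677.31; payment $460.00; balance $2,217.31
Installment 7: opening $2,217.31; interest $77.61 → $2,294.92; payment $460.00; balance $1,834.92
Installment 8: opening $1,834.92; interest $64.22 → $1,899.14; payment $460.00; balance $1,439.14
Installment 9: opening $1,439.14; interest $50.37 → $1,489.51; payment $460.00; balance $1,029.51
Installment 10: opening $1,029.51; interest $36.03 → $1,065.54; payment $460.00; balance $605.54

$605.54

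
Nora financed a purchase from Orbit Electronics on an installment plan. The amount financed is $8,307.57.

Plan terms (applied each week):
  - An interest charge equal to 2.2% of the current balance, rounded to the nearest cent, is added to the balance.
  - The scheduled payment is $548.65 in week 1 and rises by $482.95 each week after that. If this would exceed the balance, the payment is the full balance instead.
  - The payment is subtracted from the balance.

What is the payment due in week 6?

# | Opening | Interest | Payment | End bal
1 | $8,307.57 | $182.77 | $548.65 | $7,941.69
2 | $7,941.69 | $174.72 | $1,031.60 | $7,084.81
3 | $7,084.81 | $155.87 | $1,514.55 | $5,726.13
4 | $5,726.13 | $125.97 | $1,997.50 | $3,854.60
5 | $3,854.60 | $84.80 | $2,480.45 | $1,458.95
6 | $1,458.95 | $32.10 | $1,491.05 | $0.00

$1,491.05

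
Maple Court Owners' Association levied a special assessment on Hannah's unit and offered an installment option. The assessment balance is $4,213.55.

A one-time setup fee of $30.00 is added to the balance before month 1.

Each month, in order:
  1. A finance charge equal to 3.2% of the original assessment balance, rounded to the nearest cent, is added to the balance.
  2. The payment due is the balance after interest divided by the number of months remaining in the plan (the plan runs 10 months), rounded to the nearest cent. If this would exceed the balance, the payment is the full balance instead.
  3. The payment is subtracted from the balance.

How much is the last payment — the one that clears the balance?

$819.27

Month 1: opening $4,243.55; interest $134.83 → $4,378.38; payment $437.84; balance $3,940.54
Month 2: opening $3,940.54; interest $134.83 → $4,075.37; payment $452.82; balance $3,622.55
Month 3: opening $3,622.55; interest $134.83 → $3,757.38; payment $469.67; balance $3,287.71
Month 4: opening $3,287.71; interest $134.83 → $3,422.54; payment $488.93; balance $2,933.61
Month 5: opening $2,933.61; interest $134.83 → $3,068.44; payment $511.41; balance $2,557.03
Month 6: opening $2,557.03; interest $134.83 → $2,691.86; payment $538.37; balance $2,153.49
Month 7: opening $2,153.49; interest $134.83 → $2,288.32; payment $572.08; balance $1,716.24
Month 8: opening $1,716.24; interest $134.83 → $1,851.07; payment $617.02; balance $1,234.05
Month 9: opening $1,234.05; interest $134.83 → $1,368.88; payment $684.44; balance $684.44
Month 10: opening $684.44; interest $134.83 → $819.27; payment $819.27; balance $0.00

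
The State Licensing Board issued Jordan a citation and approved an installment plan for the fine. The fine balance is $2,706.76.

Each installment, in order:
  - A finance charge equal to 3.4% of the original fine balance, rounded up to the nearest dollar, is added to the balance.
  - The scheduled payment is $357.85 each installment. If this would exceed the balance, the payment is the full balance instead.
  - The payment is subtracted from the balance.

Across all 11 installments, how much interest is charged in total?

Installment 1: $2,706.76 +$93.00 interest = $2,799.76; pay $357.85 → $2,441.91
Installment 2: $2,441.91 +$93.00 interest = $2,534.91; pay $357.85 → $2,177.06
Installment 3: $2,177.06 +$93.00 interest = $2,270.06; pay $357.85 → $1,912.21
Installment 4: $1,912.21 +$93.00 interest = $2,005.21; pay $357.85 → $1,647.36
Installment 5: $1,647.36 +$93.00 interest = $1,740.36; pay $357.85 → $1,382.51
Installment 6: $1,382.51 +$93.00 interest = $1,475.51; pay $357.85 → $1,117.66
Installment 7: $1,117.66 +$93.00 interest = $1,210.66; pay $357.85 → $852.81
Installment 8: $852.81 +$93.00 interest = $945.81; pay $357.85 → $587.96
Installment 9: $587.96 +$93.00 interest = $680.96; pay $357.85 → $323.11
Installment 10: $323.11 +$93.00 interest = $416.11; pay $357.85 → $58.26
Installment 11: $58.26 +$93.00 interest = $151.26; pay $151.26 → $0.00
Total interest: $93.00 + $93.00 + $93.00 + $93.00 + $93.00 + $93.00 + $93.00 + $93.00 + $93.00 + $93.00 + $93.00 = $1,023.00

$1,023.00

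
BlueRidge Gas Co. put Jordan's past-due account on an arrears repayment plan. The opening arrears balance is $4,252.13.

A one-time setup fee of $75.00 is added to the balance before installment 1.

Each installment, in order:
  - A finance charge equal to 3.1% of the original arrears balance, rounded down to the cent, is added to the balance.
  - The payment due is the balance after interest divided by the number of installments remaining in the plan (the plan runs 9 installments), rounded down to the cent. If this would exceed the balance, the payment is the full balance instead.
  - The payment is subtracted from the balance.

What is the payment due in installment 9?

Installment 1: opening $4,327.13; interest $131.81 → $4,458.94; payment $495.43; balance $3,963.51
Installment 2: opening $3,963.51; interest $131.81 → $4,095.32; payment $511.91; balance $3,583.41
Installment 3: opening $3,583.41; interest $131.81 → $3,715.22; payment $530.74; balance $3,184.48
Installment 4: opening $3,184.48; interest $131.81 → $3,316.29; payment $552.71; balance $2,763.58
Installment 5: opening $2,763.58; interest $131.81 → $2,895.39; payment $579.07; balance $2,316.32
Installment 6: opening $2,316.32; interest $131.81 → $2,448.13; payment $612.03; balance $1,836.10
Installment 7: opening $1,836.10; interest $131.81 → $1,967.91; payment $655.97; balance $1,311.94
Installment 8: opening $1,311.94; interest $131.81 → $1,443.75; payment $721.87; balance $721.88
Installment 9: opening $721.88; interest $131.81 → $853.69; payment $853.69; balance $0.00

$853.69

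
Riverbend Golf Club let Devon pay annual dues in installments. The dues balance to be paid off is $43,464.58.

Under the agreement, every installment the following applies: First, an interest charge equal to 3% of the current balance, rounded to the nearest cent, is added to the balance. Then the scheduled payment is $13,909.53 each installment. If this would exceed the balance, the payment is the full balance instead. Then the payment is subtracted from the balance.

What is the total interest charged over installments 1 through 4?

# | Opening | Interest | Payment | End bal
1 | $43,464.58 | $1,303.94 | $13,909.53 | $30,858.99
2 | $30,858.99 | $925.77 | $13,909.53 | $17,875.23
3 | $17,875.23 | $536.26 | $13,909.53 | $4,501.96
4 | $4,501.96 | $135.06 | $4,637.02 | $0.00
Total interest: $1,303.94 + $925.77 + $536.26 + $135.06 = $2,901.03

$2,901.03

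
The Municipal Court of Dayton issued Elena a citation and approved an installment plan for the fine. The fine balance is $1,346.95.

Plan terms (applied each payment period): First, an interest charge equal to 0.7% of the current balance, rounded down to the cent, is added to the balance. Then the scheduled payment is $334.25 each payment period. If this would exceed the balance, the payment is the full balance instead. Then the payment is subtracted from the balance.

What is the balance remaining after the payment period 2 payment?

$695.02

Payment period 1: opening $1,346.95; interest $9.42 → $1,356.37; payment $334.25; balance $1,022.12
Payment period 2: opening $1,022.12; interest $7.15 → $1,029.27; payment $334.25; balance $695.02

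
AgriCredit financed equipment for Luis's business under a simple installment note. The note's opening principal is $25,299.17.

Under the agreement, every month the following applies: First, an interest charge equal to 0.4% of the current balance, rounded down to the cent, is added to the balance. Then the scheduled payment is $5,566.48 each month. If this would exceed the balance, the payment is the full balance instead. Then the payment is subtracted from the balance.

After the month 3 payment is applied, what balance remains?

# | Opening | Interest | Payment | End bal
1 | $25,299.17 | $101.19 | $5,566.48 | $19,833.88
2 | $19,833.88 | $79.33 | $5,566.48 | $14,346.73
3 | $14,346.73 | $57.38 | $5,566.48 | $8,837.63

$8,837.63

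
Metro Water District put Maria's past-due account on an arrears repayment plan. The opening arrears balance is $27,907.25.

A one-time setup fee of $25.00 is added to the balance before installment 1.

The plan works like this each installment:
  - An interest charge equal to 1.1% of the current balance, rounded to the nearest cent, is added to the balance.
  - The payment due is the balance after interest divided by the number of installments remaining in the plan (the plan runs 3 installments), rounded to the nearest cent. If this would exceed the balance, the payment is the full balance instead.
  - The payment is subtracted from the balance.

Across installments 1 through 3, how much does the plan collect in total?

$28,551.27

# | Opening | Interest | Payment | End bal
1 | $27,932.25 | $307.25 | $9,413.17 | $18,826.33
2 | $18,826.33 | $207.09 | $9,516.71 | $9,516.71
3 | $9,516.71 | $104.68 | $9,621.39 | $0.00
Total paid: $28,551.27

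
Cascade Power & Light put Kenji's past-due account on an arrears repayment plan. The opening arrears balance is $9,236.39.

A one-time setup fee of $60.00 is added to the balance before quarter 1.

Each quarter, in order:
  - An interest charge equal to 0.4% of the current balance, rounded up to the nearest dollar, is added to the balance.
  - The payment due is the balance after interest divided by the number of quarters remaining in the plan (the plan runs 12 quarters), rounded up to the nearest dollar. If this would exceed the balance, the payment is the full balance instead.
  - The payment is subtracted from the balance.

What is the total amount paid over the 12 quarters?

# | Opening | Interest | Payment | End bal
1 | $9,296.39 | $38.00 | $778.00 | $8,556.39
2 | $8,556.39 | $35.00 | $782.00 | $7,809.39
3 | $7,809.39 | $32.00 | $785.00 | $7,056.39
4 | $7,056.39 | $29.00 | $788.00 | $6,297.39
5 | $6,297.39 | $26.00 | $791.00 | $5,532.39
6 | $5,532.39 | $23.00 | $794.00 | $4,761.39
7 | $4,761.39 | $20.00 | $797.00 | $3,984.39
8 | $3,984.39 | $16.00 | $801.00 | $3,199.39
9 | $3,199.39 | $13.00 | $804.00 | $2,408.39
10 | $2,408.39 | $10.00 | $807.00 | $1,611.39
11 | $1,611.39 | $7.00 | $810.00 | $808.39
12 | $808.39 | $4.00 | $812.39 | $0.00
Total paid: $9,549.39

$9,549.39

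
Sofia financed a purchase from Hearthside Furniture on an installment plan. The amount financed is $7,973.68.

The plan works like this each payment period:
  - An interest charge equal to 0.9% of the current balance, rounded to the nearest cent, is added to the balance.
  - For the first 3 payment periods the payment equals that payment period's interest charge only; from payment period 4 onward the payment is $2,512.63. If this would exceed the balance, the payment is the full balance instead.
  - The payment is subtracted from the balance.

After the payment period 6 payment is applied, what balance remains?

# | Opening | Interest | Payment | End bal
1 | $7,973.68 | $71.76 | $71.76 | $7,973.68
2 | $7,973.68 | $71.76 | $71.76 | $7,973.68
3 | $7,973.68 | $71.76 | $71.76 | $7,973.68
4 | $7,973.68 | $71.76 | $2,512.63 | $5,532.81
5 | $5,532.81 | $49.80 | $2,512.63 | $3,069.98
6 | $3,069.98 | $27.63 | $2,512.63 | $584.98

$584.98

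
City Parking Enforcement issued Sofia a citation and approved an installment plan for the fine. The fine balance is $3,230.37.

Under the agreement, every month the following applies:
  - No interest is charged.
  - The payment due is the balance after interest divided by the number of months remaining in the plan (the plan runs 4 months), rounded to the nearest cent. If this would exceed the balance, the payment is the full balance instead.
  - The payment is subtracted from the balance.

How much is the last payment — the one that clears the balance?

$807.59

Month 1: $3,230.37 − $807.59 → $2,422.78
Month 2: $2,422.78 − $807.59 → $1,615.19
Month 3: $1,615.19 − $807.60 → $807.59
Month 4: $807.59 − $807.59 → $0.00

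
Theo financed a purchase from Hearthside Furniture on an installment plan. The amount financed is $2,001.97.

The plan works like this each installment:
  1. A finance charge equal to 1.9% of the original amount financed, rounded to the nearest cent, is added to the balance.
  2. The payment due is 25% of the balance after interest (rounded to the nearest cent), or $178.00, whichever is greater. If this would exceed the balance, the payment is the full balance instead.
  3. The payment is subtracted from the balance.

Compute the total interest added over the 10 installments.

Installment 1: opening $2,001.97; interest $38.04 → $2,040.01; payment $510.00; balance $1,530.01
Installment 2: opening $1,530.01; interest $38.04 → $1,568.05; payment $392.01; balance $1,176.04
Installment 3: opening $1,176.04; interest $38.04 → $1,214.08; payment $303.52; balance $910.56
Installment 4: opening $910.56; interest $38.04 → $948.60; payment $237.15; balance $711.45
Installment 5: opening $711.45; interest $38.04 → $749.49; payment $187.37; balance $562.12
Installment 6: opening $562.12; interest $38.04 → $600.16; payment $178.00; balance $422.16
Installment 7: opening $422.16; interest $38.04 → $460.20; payment $178.00; balance $282.20
Installment 8: opening $282.20; interest $38.04 → $320.24; payment $178.00; balance $142.24
Installment 9: opening $142.24; interest $38.04 → $180.28; payment $178.00; balance $2.28
Installment 10: opening $2.28; interest $38.04 → $40.32; payment $40.32; balance $0.00
Total interest: $38.04 + $38.04 + $38.04 + $38.04 + $38.04 + $38.04 + $38.04 + $38.04 + $38.04 + $38.04 = $380.40

$380.40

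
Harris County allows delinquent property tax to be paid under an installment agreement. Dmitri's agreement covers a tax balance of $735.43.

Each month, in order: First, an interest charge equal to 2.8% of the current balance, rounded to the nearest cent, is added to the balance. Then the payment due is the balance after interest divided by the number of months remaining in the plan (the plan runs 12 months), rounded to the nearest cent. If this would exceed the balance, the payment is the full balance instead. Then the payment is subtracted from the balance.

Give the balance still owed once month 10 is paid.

$161.55

Month 1: $735.43 +$20.59 interest = $756.02; pay $63.00 → $693.02
Month 2: $693.02 +$19.40 interest = $712.42; pay $64.77 → $647.65
Month 3: $647.65 +$18.13 interest = $665.78; pay $66.58 → $599.20
Month 4: $599.20 +$16.78 interest = $615.98; pay $68.44 → $547.54
Month 5: $547.54 +$15.33 interest = $562.87; pay $70.36 → $492.51
Month 6: $492.51 +$13.79 interest = $506.30; pay $72.33 → $433.97
Month 7: $433.97 +$12.15 interest = $446.12; pay $74.35 → $371.77
Month 8: $371.77 +$10.41 interest = $382.18; pay $76.44 → $305.74
Month 9: $305.74 +$8.56 interest = $314.30; pay $78.58 → $235.72
Month 10: $235.72 +$6.60 interest = $242.32; pay $80.77 → $161.55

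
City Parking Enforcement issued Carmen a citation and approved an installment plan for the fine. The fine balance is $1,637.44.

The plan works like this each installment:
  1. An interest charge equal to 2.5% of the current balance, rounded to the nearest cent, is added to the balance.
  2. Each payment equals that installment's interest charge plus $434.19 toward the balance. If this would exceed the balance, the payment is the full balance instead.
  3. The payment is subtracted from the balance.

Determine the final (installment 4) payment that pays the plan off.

Installment 1: opening $1,637.44; interest $40.94 → $1,678.38; payment $475.13; balance $1,203.25
Installment 2: opening $1,203.25; interest $30.08 → $1,233.33; payment $464.27; balance $769.06
Installment 3: opening $769.06; interest $19.23 → $788.29; payment $453.42; balance $334.87
Installment 4: opening $334.87; interest $8.37 → $343.24; payment $343.24; balance $0.00

$343.24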